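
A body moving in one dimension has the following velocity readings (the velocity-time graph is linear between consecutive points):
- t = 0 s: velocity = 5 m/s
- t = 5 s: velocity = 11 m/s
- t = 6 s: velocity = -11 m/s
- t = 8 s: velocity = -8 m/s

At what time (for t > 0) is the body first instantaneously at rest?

v changes sign on 5–6 s (from 11 to -11); the graph is linear there, so v = 0 at t = 5 + (-11)·(6 − 5)/(-11 − 11) = 5.5 s.

t = 5.5 s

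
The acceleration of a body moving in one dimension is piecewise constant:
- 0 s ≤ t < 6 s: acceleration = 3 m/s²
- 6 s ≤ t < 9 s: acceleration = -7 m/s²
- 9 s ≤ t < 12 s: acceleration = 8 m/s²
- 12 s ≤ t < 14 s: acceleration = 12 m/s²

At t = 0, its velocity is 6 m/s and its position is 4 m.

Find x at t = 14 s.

On each constant-a segment, Δv = aΔt and Δx = v₀Δt + ½aΔt²; chain segment to segment.
0–6 s: v starts 6 m/s; Δx = 6·6 + ½·3·6² = 90 m; v ends 24 m/s.
6–9 s: v starts 24 m/s; Δx = 24·3 + ½·-7·3² = 40.5 m; v ends 3 m/s.
9–12 s: v starts 3 m/s; Δx = 3·3 + ½·8·3² = 45 m; v ends 27 m/s.
12–14 s: v starts 27 m/s; Δx = 27·2 + ½·12·2² = 78 m; v ends 51 m/s.
x(14) = 4 + Σ Δx = 257.5 m.

257.5 m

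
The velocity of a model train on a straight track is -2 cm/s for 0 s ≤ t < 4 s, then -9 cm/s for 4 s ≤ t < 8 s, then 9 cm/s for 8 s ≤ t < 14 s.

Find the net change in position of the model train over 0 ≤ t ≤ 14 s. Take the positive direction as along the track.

Net displacement equals the area under the velocity-time graph (areas below the axis count negative).
0–4 s: -2 × 4 = -8 cm
4–8 s: -9 × 4 = -36 cm
8–14 s: 9 × 6 = 54 cm
Net displacement = 10 cm

10 cm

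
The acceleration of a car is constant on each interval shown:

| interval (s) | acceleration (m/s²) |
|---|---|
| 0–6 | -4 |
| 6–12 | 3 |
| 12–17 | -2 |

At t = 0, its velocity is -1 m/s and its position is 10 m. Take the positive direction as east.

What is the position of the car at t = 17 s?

-224 m

On each constant-a segment, Δv = aΔt and Δx = v₀Δt + ½aΔt²; chain segment to segment.
0–6 s: v starts -1 m/s; Δx = -1·6 + ½·-4·6² = -78 m; v ends -25 m/s.
6–12 s: v starts -25 m/s; Δx = -25·6 + ½·3·6² = -96 m; v ends -7 m/s.
12–17 s: v starts -7 m/s; Δx = -7·5 + ½·-2·5² = -60 m; v ends -17 m/s.
x(17) = 10 + Σ Δx = -224 m.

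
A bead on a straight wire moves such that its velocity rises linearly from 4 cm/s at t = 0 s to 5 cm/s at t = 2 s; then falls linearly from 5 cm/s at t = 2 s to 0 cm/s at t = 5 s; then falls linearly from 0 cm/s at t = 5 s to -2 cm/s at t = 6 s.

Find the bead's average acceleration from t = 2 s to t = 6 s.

-1.75 cm/s²

Average acceleration = Δv/Δt = (-2 − 5)/(6 − 2) = -1.75 cm/s².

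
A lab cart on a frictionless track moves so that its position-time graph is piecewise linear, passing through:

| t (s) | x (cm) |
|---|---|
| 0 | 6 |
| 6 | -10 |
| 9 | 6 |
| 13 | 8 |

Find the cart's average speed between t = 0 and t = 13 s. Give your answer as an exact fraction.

Average speed = (total path length)/(elapsed time); on a piecewise-linear x-t graph the path length is Σ|Δx|.
0–6 s: |Δx| = |-10 − 6| = 16 cm
6–9 s: |Δx| = |6 − -10| = 16 cm
9–13 s: |Δx| = |8 − 6| = 2 cm
Total path = 34 cm; average speed = 34/13 = 34/13 cm/s.

34/13 cm/s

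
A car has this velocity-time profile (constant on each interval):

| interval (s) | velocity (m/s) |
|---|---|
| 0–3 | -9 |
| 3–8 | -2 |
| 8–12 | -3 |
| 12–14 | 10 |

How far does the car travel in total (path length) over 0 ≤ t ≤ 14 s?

Distance (not displacement) is the total path length: add the absolute areas under v-t.
0–3 s: |-9| × 3 = 27 m
3–8 s: |-2| × 5 = 10 m
8–12 s: |-3| × 4 = 12 m
12–14 s: |10| × 2 = 20 m
Total distance = 69 m

69 m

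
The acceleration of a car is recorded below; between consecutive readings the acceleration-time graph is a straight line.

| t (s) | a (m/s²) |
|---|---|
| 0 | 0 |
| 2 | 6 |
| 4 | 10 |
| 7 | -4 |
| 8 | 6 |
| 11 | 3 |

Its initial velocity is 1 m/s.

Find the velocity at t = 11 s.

Δv equals the area under the a-t graph; then v = v₀ + Δv.
0–2 s: ½(0 + 6)(2) = 6 m/s
2–4 s: ½(6 + 10)(2) = 16 m/s
4–7 s: ½(10 + -4)(3) = 9 m/s
7–8 s: ½(-4 + 6)(1) = 1 m/s
8–11 s: ½(6 + 3)(3) = 13.5 m/s
Δv = 45.5 m/s, so v(11) = 1 + (45.5) = 46.5 m/s.

46.5 m/s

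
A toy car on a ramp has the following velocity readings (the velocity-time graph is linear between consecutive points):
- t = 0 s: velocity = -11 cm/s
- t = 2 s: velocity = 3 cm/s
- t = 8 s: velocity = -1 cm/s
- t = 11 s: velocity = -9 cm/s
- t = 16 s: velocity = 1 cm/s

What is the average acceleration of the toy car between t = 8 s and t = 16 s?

0.25 cm/s²

Average acceleration = Δv/Δt = (1 − -1)/(16 − 8) = 0.25 cm/s².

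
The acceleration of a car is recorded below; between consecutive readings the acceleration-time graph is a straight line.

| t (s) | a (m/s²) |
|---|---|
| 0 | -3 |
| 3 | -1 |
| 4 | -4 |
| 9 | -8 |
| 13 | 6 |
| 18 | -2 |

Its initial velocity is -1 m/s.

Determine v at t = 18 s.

Δv equals the area under the a-t graph; then v = v₀ + Δv.
0–3 s: ½(-3 + -1)(3) = -6 m/s
3–4 s: ½(-1 + -4)(1) = -2.5 m/s
4–9 s: ½(-4 + -8)(5) = -30 m/s
9–13 s: ½(-8 + 6)(4) = -4 m/s
13–18 s: ½(6 + -2)(5) = 10 m/s
Δv = -32.5 m/s, so v(18) = -1 + (-32.5) = -33.5 m/s.

-33.5 m/s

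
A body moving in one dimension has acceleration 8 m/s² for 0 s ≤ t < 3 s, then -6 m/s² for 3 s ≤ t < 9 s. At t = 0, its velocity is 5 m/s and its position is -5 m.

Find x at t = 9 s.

112 m

On each constant-a segment, Δv = aΔt and Δx = v₀Δt + ½aΔt²; chain segment to segment.
0–3 s: v starts 5 m/s; Δx = 5·3 + ½·8·3² = 51 m; v ends 29 m/s.
3–9 s: v starts 29 m/s; Δx = 29·6 + ½·-6·6² = 66 m; v ends -7 m/s.
x(9) = -5 + Σ Δx = 112 m.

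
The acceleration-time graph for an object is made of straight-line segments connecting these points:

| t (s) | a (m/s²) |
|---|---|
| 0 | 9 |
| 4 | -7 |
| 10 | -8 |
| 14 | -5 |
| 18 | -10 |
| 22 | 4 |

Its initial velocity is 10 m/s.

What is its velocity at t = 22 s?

-99 m/s

Δv equals the area under the a-t graph; then v = v₀ + Δv.
0–4 s: ½(9 + -7)(4) = 4 m/s
4–10 s: ½(-7 + -8)(6) = -45 m/s
10–14 s: ½(-8 + -5)(4) = -26 m/s
14–18 s: ½(-5 + -10)(4) = -30 m/s
18–22 s: ½(-10 + 4)(4) = -12 m/s
Δv = -109 m/s, so v(22) = 10 + (-109) = -99 m/s.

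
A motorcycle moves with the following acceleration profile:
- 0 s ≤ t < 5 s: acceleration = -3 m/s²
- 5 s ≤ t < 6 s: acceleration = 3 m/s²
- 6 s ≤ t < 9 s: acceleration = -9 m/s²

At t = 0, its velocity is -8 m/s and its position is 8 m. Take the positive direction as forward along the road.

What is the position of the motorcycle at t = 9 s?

On each constant-a segment, Δv = aΔt and Δx = v₀Δt + ½aΔt²; chain segment to segment.
0–5 s: v starts -8 m/s; Δx = -8·5 + ½·-3·5² = -77.5 m; v ends -23 m/s.
5–6 s: v starts -23 m/s; Δx = -23·1 + ½·3·1² = -21.5 m; v ends -20 m/s.
6–9 s: v starts -20 m/s; Δx = -20·3 + ½·-9·3² = -100.5 m; v ends -47 m/s.
x(9) = 8 + Σ Δx = -191.5 m.

-191.5 m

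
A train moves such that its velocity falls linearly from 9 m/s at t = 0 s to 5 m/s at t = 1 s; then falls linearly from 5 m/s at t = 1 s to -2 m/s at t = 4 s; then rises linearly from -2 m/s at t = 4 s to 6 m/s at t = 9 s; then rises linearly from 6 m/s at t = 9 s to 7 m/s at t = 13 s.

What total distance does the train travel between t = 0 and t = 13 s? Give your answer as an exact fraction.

362/7 m

Distance (not displacement) is the total path length: add the absolute areas under v-t.
0–1 s: |½(9 + 5)(1)| = 7 m
1–4 s: v = 0 at t = 22/7 s; triangle areas 75/14 + 6/7 = 87/14 m
4–9 s: v = 0 at t = 5.25 s; triangle areas 1.25 + 11.25 = 12.5 m
9–13 s: |½(6 + 7)(4)| = 26 m
Total distance = 362/7 m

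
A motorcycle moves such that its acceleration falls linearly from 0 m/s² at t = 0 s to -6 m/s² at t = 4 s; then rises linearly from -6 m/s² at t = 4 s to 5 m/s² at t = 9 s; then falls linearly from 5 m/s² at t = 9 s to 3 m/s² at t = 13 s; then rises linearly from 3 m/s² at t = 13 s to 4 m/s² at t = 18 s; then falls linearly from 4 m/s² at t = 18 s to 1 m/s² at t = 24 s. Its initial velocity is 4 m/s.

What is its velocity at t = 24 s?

Δv equals the area under the a-t graph; then v = v₀ + Δv.
0–4 s: ½(0 + -6)(4) = -12 m/s
4–9 s: ½(-6 + 5)(5) = -2.5 m/s
9–13 s: ½(5 + 3)(4) = 16 m/s
13–18 s: ½(3 + 4)(5) = 17.5 m/s
18–24 s: ½(4 + 1)(6) = 15 m/s
Δv = 34 m/s, so v(24) = 4 + (34) = 38 m/s.

38 m/s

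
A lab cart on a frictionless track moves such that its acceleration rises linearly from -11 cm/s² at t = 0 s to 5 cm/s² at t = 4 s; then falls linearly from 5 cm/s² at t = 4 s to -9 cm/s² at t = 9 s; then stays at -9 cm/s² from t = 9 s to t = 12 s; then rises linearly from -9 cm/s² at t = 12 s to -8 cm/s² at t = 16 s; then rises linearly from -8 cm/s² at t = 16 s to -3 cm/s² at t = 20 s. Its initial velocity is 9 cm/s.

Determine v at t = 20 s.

Δv equals the area under the a-t graph; then v = v₀ + Δv.
0–4 s: ½(-11 + 5)(4) = -12 cm/s
4–9 s: ½(5 + -9)(5) = -10 cm/s
9–12 s: -9 × 3 = -27 cm/s
12–16 s: ½(-9 + -8)(4) = -34 cm/s
16–20 s: ½(-8 + -3)(4) = -22 cm/s
Δv = -105 cm/s, so v(20) = 9 + (-105) = -96 cm/s.

-96 cm/s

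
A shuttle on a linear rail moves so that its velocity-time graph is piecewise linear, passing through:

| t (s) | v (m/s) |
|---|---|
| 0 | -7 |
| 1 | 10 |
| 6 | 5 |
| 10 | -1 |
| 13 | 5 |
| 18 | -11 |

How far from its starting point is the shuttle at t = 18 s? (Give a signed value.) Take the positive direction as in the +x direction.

Net displacement equals the area under the velocity-time graph (areas below the axis count negative).
0–1 s: ½(-7 + 10)(1) = 1.5 m
1–6 s: ½(10 + 5)(5) = 37.5 m
6–10 s: ½(5 + -1)(4) = 8 m
10–13 s: ½(-1 + 5)(3) = 6 m
13–18 s: ½(5 + -11)(5) = -15 m
Net displacement = 38 m

38 m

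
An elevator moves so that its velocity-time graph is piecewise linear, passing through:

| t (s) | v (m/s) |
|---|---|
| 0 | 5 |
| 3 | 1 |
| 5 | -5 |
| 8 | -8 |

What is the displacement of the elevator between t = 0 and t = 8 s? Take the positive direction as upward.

-14.5 m

Displacement is the signed area under the v-t curve.
0–3 s: ½(5 + 1)(3) = 9 m
3–5 s: ½(1 + -5)(2) = -4 m
5–8 s: ½(-5 + -8)(3) = -19.5 m
Net displacement = -14.5 m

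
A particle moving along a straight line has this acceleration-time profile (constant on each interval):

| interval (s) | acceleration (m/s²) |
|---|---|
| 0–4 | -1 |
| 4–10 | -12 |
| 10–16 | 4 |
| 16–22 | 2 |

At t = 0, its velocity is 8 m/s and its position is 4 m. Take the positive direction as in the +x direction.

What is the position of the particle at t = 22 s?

-728 m

On each constant-a segment, Δv = aΔt and Δx = v₀Δt + ½aΔt²; chain segment to segment.
0–4 s: v starts 8 m/s; Δx = 8·4 + ½·-1·4² = 24 m; v ends 4 m/s.
4–10 s: v starts 4 m/s; Δx = 4·6 + ½·-12·6² = -192 m; v ends -68 m/s.
10–16 s: v starts -68 m/s; Δx = -68·6 + ½·4·6² = -336 m; v ends -44 m/s.
16–22 s: v starts -44 m/s; Δx = -44·6 + ½·2·6² = -228 m; v ends -32 m/s.
x(22) = 4 + Σ Δx = -728 m.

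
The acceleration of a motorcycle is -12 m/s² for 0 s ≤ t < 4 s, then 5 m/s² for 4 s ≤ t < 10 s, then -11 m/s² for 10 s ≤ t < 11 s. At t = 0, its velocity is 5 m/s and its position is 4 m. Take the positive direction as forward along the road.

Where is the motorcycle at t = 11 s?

-258.5 m

On each constant-a segment, Δv = aΔt and Δx = v₀Δt + ½aΔt²; chain segment to segment.
0–4 s: v starts 5 m/s; Δx = 5·4 + ½·-12·4² = -76 m; v ends -43 m/s.
4–10 s: v starts -43 m/s; Δx = -43·6 + ½·5·6² = -168 m; v ends -13 m/s.
10–11 s: v starts -13 m/s; Δx = -13·1 + ½·-11·1² = -18.5 m; v ends -24 m/s.
x(11) = 4 + Σ Δx = -258.5 m.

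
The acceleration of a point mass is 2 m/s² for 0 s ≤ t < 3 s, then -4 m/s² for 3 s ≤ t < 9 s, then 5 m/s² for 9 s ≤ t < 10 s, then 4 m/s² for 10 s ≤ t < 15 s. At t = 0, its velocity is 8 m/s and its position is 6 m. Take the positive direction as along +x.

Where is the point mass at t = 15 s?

68.5 m

On each constant-a segment, Δv = aΔt and Δx = v₀Δt + ½aΔt²; chain segment to segment.
0–3 s: v starts 8 m/s; Δx = 8·3 + ½·2·3² = 33 m; v ends 14 m/s.
3–9 s: v starts 14 m/s; Δx = 14·6 + ½·-4·6² = 12 m; v ends -10 m/s.
9–10 s: v starts -10 m/s; Δx = -10·1 + ½·5·1² = -7.5 m; v ends -5 m/s.
10–15 s: v starts -5 m/s; Δx = -5·5 + ½·4·5² = 25 m; v ends 15 m/s.
x(15) = 6 + Σ Δx = 68.5 m.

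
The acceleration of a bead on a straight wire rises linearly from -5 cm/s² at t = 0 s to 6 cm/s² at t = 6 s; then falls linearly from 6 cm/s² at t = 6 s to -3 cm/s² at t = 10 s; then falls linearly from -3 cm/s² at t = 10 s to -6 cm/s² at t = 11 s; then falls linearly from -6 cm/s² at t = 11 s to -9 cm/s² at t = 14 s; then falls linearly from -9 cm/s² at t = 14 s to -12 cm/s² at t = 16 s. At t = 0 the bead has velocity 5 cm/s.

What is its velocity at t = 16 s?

Δv equals the area under the a-t graph; then v = v₀ + Δv.
0–6 s: ½(-5 + 6)(6) = 3 cm/s
6–10 s: ½(6 + -3)(4) = 6 cm/s
10–11 s: ½(-3 + -6)(1) = -4.5 cm/s
11–14 s: ½(-6 + -9)(3) = -22.5 cm/s
14–16 s: ½(-9 + -12)(2) = -21 cm/s
Δv = -39 cm/s, so v(16) = 5 + (-39) = -34 cm/s.

-34 cm/s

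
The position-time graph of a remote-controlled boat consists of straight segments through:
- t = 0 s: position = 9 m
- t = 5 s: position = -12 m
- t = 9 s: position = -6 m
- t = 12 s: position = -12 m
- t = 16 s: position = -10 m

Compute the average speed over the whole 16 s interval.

2.1875 m/s

Average speed = (total path length)/(elapsed time); on a piecewise-linear x-t graph the path length is Σ|Δx|.
0–5 s: |Δx| = |-12 − 9| = 21 m
5–9 s: |Δx| = |-6 − -12| = 6 m
9–12 s: |Δx| = |-12 − -6| = 6 m
12–16 s: |Δx| = |-10 − -12| = 2 m
Total path = 35 m; average speed = 35/16 = 2.1875 m/s.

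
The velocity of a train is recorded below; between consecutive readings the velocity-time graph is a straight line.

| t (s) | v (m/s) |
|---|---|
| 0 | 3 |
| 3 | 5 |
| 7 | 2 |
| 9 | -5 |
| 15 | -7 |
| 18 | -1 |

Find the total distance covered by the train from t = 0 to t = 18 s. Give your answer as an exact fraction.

547/7 m

Total distance travelled is ∫|v| dt — sum the magnitudes of each area piece.
0–3 s: |½(3 + 5)(3)| = 12 m
3–7 s: |½(5 + 2)(4)| = 14 m
7–9 s: v = 0 at t = 53/7 s; triangle areas 4/7 + 25/7 = 29/7 m
9–15 s: |½(-5 + -7)(6)| = 36 m
15–18 s: |½(-7 + -1)(3)| = 12 m
Total distance = 547/7 m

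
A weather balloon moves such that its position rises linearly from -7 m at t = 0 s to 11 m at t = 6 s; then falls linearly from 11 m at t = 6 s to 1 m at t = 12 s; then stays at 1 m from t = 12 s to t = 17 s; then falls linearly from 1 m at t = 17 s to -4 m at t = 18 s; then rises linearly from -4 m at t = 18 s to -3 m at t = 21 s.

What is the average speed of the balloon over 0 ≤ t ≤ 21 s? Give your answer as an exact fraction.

34/21 m/s

Average speed = (total path length)/(elapsed time); on a piecewise-linear x-t graph the path length is Σ|Δx|.
0–6 s: |Δx| = |11 − -7| = 18 m
6–12 s: |Δx| = |1 − 11| = 10 m
12–17 s: |Δx| = |1 − 1| = 0 m
17–18 s: |Δx| = |-4 − 1| = 5 m
18–21 s: |Δx| = |-3 − -4| = 1 m
Total path = 34 m; average speed = 34/21 = 34/21 m/s.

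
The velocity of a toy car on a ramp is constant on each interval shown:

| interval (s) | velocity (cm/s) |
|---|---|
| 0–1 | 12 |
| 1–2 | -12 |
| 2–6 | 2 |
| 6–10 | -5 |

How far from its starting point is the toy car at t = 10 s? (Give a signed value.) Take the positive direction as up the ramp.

Net displacement equals the area under the velocity-time graph (areas below the axis count negative).
0–1 s: 12 × 1 = 12 cm
1–2 s: -12 × 1 = -12 cm
2–6 s: 2 × 4 = 8 cm
6–10 s: -5 × 4 = -20 cm
Net displacement = -12 cm

-12 cm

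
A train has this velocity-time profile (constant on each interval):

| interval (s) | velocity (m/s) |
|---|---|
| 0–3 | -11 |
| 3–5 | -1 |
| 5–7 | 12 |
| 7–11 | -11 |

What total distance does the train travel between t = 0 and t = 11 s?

Distance (not displacement) is the total path length: add the absolute areas under v-t.
0–3 s: |-11| × 3 = 33 m
3–5 s: |-1| × 2 = 2 m
5–7 s: |12| × 2 = 24 m
7–11 s: |-11| × 4 = 44 m
Total distance = 103 m

103 m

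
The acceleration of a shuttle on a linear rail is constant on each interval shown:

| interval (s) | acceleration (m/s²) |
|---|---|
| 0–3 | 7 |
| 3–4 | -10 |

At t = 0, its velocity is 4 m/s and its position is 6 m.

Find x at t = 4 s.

On each constant-a segment, Δv = aΔt and Δx = v₀Δt + ½aΔt²; chain segment to segment.
0–3 s: v starts 4 m/s; Δx = 4·3 + ½·7·3² = 43.5 m; v ends 25 m/s.
3–4 s: v starts 25 m/s; Δx = 25·1 + ½·-10·1² = 20 m; v ends 15 m/s.
x(4) = 6 + Σ Δx = 69.5 m.

69.5 m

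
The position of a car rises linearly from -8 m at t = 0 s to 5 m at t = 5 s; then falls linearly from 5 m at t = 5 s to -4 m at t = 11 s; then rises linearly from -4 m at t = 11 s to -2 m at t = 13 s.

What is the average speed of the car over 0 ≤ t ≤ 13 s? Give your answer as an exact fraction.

Average speed = (total path length)/(elapsed time); on a piecewise-linear x-t graph the path length is Σ|Δx|.
0–5 s: |Δx| = |5 − -8| = 13 m
5–11 s: |Δx| = |-4 − 5| = 9 m
11–13 s: |Δx| = |-2 − -4| = 2 m
Total path = 24 m; average speed = 24/13 = 24/13 m/s.

24/13 m/s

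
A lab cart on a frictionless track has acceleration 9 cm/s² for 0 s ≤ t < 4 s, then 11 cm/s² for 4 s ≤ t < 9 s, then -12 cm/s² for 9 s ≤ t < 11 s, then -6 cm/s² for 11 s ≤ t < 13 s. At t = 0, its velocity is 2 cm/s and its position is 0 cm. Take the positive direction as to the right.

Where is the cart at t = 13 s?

695.5 cm

On each constant-a segment, Δv = aΔt and Δx = v₀Δt + ½aΔt²; chain segment to segment.
0–4 s: v starts 2 cm/s; Δx = 2·4 + ½·9·4² = 80 cm; v ends 38 cm/s.
4–9 s: v starts 38 cm/s; Δx = 38·5 + ½·11·5² = 327.5 cm; v ends 93 cm/s.
9–11 s: v starts 93 cm/s; Δx = 93·2 + ½·-12·2² = 162 cm; v ends 69 cm/s.
11–13 s: v starts 69 cm/s; Δx = 69·2 + ½·-6·2² = 126 cm; v ends 57 cm/s.
x(13) = 0 + Σ Δx = 695.5 cm.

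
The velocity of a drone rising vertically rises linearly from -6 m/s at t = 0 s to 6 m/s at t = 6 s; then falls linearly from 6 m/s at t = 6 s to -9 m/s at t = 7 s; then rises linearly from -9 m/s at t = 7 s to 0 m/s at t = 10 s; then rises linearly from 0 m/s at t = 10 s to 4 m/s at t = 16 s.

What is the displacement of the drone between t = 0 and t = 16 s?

Displacement is the signed area under the v-t curve.
0–6 s: ½(-6 + 6)(6) = 0 m
6–7 s: ½(6 + -9)(1) = -1.5 m
7–10 s: ½(-9 + 0)(3) = -13.5 m
10–16 s: ½(0 + 4)(6) = 12 m
Net displacement = -3 m

-3 m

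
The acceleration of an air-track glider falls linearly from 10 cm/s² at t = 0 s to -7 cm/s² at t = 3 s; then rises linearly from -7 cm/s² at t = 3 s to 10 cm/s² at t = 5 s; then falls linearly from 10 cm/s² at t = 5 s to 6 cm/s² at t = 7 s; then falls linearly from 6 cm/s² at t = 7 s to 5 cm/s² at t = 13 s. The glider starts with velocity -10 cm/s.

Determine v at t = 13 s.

Δv equals the area under the a-t graph; then v = v₀ + Δv.
0–3 s: ½(10 + -7)(3) = 4.5 cm/s
3–5 s: ½(-7 + 10)(2) = 3 cm/s
5–7 s: ½(10 + 6)(2) = 16 cm/s
7–13 s: ½(6 + 5)(6) = 33 cm/s
Δv = 56.5 cm/s, so v(13) = -10 + (56.5) = 46.5 cm/s.

46.5 cm/s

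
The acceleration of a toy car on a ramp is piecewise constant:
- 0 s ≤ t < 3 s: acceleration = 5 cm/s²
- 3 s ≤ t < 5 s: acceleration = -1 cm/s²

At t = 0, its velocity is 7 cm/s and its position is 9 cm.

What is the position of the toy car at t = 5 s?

94.5 cm

On each constant-a segment, Δv = aΔt and Δx = v₀Δt + ½aΔt²; chain segment to segment.
0–3 s: v starts 7 cm/s; Δx = 7·3 + ½·5·3² = 43.5 cm; v ends 22 cm/s.
3–5 s: v starts 22 cm/s; Δx = 22·2 + ½·-1·2² = 42 cm; v ends 20 cm/s.
x(5) = 9 + Σ Δx = 94.5 cm.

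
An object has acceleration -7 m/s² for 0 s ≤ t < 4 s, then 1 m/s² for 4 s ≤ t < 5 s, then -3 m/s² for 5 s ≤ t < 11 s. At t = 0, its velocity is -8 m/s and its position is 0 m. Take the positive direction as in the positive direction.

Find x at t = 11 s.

-387.5 m

On each constant-a segment, Δv = aΔt and Δx = v₀Δt + ½aΔt²; chain segment to segment.
0–4 s: v starts -8 m/s; Δx = -8·4 + ½·-7·4² = -88 m; v ends -36 m/s.
4–5 s: v starts -36 m/s; Δx = -36·1 + ½·1·1² = -35.5 m; v ends -35 m/s.
5–11 s: v starts -35 m/s; Δx = -35·6 + ½·-3·6² = -264 m; v ends -53 m/s.
x(11) = 0 + Σ Δx = -387.5 m.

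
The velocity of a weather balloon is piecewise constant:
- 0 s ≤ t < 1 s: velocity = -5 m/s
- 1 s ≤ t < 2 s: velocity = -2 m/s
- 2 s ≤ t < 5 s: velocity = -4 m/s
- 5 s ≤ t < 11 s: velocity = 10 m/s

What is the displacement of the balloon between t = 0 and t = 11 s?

Displacement is the signed area under the v-t curve.
0–1 s: -5 × 1 = -5 m
1–2 s: -2 × 1 = -2 m
2–5 s: -4 × 3 = -12 m
5–11 s: 10 × 6 = 60 m
Net displacement = 41 m

41 m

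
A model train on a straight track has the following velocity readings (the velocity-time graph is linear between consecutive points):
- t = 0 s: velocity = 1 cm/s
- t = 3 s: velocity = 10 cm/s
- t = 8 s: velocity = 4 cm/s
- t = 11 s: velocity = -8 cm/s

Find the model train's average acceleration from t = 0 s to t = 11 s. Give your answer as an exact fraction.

Average acceleration = Δv/Δt = (-8 − 1)/(11 − 0) = -9/11 cm/s².

-9/11 cm/s²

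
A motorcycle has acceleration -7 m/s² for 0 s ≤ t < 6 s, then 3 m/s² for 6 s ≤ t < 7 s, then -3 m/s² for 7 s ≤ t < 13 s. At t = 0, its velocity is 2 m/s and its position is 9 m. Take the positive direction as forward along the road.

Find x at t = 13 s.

On each constant-a segment, Δv = aΔt and Δx = v₀Δt + ½aΔt²; chain segment to segment.
0–6 s: v starts 2 m/s; Δx = 2·6 + ½·-7·6² = -114 m; v ends -40 m/s.
6–7 s: v starts -40 m/s; Δx = -40·1 + ½·3·1² = -38.5 m; v ends -37 m/s.
7–13 s: v starts -37 m/s; Δx = -37·6 + ½·-3·6² = -276 m; v ends -55 m/s.
x(13) = 9 + Σ Δx = -419.5 m.

-419.5 m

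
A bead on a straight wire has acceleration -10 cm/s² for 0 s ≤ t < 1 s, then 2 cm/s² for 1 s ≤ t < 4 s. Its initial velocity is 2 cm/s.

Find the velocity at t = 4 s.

-2 cm/s

Δv equals the area under the a-t graph; then v = v₀ + Δv.
0–1 s: -10 × 1 = -10 cm/s
1–4 s: 2 × 3 = 6 cm/s
Δv = -4 cm/s, so v(4) = 2 + (-4) = -2 cm/s.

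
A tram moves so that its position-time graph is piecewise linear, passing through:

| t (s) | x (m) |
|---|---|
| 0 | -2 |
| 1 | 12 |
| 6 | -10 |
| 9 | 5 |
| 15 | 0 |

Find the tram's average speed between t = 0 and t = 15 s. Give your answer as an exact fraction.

Average speed = (total path length)/(elapsed time); on a piecewise-linear x-t graph the path length is Σ|Δx|.
0–1 s: |Δx| = |12 − -2| = 14 m
1–6 s: |Δx| = |-10 − 12| = 22 m
6–9 s: |Δx| = |5 − -10| = 15 m
9–15 s: |Δx| = |0 − 5| = 5 m
Total path = 56 m; average speed = 56/15 = 56/15 m/s.

56/15 m/s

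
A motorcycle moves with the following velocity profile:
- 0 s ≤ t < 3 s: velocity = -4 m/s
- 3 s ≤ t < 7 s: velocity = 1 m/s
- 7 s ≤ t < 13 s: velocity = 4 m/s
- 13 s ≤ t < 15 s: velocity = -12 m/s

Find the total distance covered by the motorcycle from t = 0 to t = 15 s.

64 m

Total distance travelled is ∫|v| dt — sum the magnitudes of each area piece.
0–3 s: |-4| × 3 = 12 m
3–7 s: |1| × 4 = 4 m
7–13 s: |4| × 6 = 24 m
13–15 s: |-12| × 2 = 24 m
Total distance = 64 m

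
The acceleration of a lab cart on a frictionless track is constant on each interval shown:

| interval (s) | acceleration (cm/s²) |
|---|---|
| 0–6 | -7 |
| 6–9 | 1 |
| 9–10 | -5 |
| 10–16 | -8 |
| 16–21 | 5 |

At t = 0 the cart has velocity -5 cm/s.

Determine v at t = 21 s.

-72 cm/s

Δv equals the area under the a-t graph; then v = v₀ + Δv.
0–6 s: -7 × 6 = -42 cm/s
6–9 s: 1 × 3 = 3 cm/s
9–10 s: -5 × 1 = -5 cm/s
10–16 s: -8 × 6 = -48 cm/s
16–21 s: 5 × 5 = 25 cm/s
Δv = -67 cm/s, so v(21) = -5 + (-67) = -72 cm/s.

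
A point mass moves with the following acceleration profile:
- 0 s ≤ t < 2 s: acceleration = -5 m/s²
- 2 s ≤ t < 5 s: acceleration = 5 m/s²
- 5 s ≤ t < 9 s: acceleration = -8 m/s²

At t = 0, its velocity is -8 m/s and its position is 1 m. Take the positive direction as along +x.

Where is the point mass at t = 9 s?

-132.5 m

On each constant-a segment, Δv = aΔt and Δx = v₀Δt + ½aΔt²; chain segment to segment.
0–2 s: v starts -8 m/s; Δx = -8·2 + ½·-5·2² = -26 m; v ends -18 m/s.
2–5 s: v starts -18 m/s; Δx = -18·3 + ½·5·3² = -31.5 m; v ends -3 m/s.
5–9 s: v starts -3 m/s; Δx = -3·4 + ½·-8·4² = -76 m; v ends -35 m/s.
x(9) = 1 + Σ Δx = -132.5 m.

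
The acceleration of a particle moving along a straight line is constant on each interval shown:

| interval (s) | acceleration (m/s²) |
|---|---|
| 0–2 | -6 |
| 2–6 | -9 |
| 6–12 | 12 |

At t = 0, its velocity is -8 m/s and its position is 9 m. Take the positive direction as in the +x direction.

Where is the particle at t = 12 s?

-291 m

On each constant-a segment, Δv = aΔt and Δx = v₀Δt + ½aΔt²; chain segment to segment.
0–2 s: v starts -8 m/s; Δx = -8·2 + ½·-6·2² = -28 m; v ends -20 m/s.
2–6 s: v starts -20 m/s; Δx = -20·4 + ½·-9·4² = -152 m; v ends -56 m/s.
6–12 s: v starts -56 m/s; Δx = -56·6 + ½·12·6² = -120 m; v ends 16 m/s.
x(12) = 9 + Σ Δx = -291 m.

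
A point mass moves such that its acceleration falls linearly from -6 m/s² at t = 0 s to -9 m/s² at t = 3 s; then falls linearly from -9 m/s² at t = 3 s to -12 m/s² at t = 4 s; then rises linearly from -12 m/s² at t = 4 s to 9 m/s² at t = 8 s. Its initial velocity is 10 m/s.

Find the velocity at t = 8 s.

-29 m/s

Δv equals the area under the a-t graph; then v = v₀ + Δv.
0–3 s: ½(-6 + -9)(3) = -22.5 m/s
3–4 s: ½(-9 + -12)(1) = -10.5 m/s
4–8 s: ½(-12 + 9)(4) = -6 m/s
Δv = -39 m/s, so v(8) = 10 + (-39) = -29 m/s.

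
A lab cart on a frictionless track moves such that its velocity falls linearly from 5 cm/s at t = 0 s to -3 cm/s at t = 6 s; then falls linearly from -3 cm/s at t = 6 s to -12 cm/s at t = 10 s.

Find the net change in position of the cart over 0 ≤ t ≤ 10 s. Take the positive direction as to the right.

-24 cm

Displacement is the signed area under the v-t curve.
0–6 s: ½(5 + -3)(6) = 6 cm
6–10 s: ½(-3 + -12)(4) = -30 cm
Net displacement = -24 cm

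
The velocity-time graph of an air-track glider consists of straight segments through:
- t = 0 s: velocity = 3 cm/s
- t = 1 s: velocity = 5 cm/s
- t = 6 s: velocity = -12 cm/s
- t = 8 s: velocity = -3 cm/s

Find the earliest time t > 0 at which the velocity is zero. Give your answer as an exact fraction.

t = 42/17 s

v changes sign on 1–6 s (from 5 to -12); the graph is linear there, so v = 0 at t = 1 + (-5)·(6 − 1)/(-12 − 5) = 42/17 s.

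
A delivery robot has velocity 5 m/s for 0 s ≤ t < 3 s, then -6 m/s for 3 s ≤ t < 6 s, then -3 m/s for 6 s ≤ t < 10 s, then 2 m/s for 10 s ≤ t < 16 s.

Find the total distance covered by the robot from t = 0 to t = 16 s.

Total distance travelled is ∫|v| dt — sum the magnitudes of each area piece.
0–3 s: |5| × 3 = 15 m
3–6 s: |-6| × 3 = 18 m
6–10 s: |-3| × 4 = 12 m
10–16 s: |2| × 6 = 12 m
Total distance = 57 m

57 m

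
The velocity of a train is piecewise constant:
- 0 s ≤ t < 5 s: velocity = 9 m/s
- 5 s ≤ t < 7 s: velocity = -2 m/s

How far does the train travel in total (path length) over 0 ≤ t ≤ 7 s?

49 m

Distance (not displacement) is the total path length: add the absolute areas under v-t.
0–5 s: |9| × 5 = 45 m
5–7 s: |-2| × 2 = 4 m
Total distance = 49 m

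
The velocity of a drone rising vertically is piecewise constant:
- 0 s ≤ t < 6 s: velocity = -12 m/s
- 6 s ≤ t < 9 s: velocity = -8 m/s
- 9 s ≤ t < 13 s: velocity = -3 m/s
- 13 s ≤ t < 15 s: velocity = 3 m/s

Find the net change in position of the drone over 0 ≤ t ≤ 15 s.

Net displacement equals the area under the velocity-time graph (areas below the axis count negative).
0–6 s: -12 × 6 = -72 m
6–9 s: -8 × 3 = -24 m
9–13 s: -3 × 4 = -12 m
13–15 s: 3 × 2 = 6 m
Net displacement = -102 m

-102 m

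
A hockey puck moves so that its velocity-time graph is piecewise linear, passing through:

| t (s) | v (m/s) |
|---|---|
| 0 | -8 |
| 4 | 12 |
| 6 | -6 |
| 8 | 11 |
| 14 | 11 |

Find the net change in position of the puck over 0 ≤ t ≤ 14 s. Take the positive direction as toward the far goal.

Displacement is the signed area under the v-t curve.
0–4 s: ½(-8 + 12)(4) = 8 m
4–6 s: ½(12 + -6)(2) = 6 m
6–8 s: ½(-6 + 11)(2) = 5 m
8–14 s: 11 × 6 = 66 m
Net displacement = 85 m

85 m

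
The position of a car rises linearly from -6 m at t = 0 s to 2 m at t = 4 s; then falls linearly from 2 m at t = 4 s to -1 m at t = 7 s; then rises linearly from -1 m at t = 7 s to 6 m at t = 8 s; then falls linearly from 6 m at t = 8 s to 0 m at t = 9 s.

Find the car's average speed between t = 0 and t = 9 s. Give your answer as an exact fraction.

8/3 m/s

Average speed = (total path length)/(elapsed time); on a piecewise-linear x-t graph the path length is Σ|Δx|.
0–4 s: |Δx| = |2 − -6| = 8 m
4–7 s: |Δx| = |-1 − 2| = 3 m
7–8 s: |Δx| = |6 − -1| = 7 m
8–9 s: |Δx| = |0 − 6| = 6 m
Total path = 24 m; average speed = 24/9 = 8/3 m/s.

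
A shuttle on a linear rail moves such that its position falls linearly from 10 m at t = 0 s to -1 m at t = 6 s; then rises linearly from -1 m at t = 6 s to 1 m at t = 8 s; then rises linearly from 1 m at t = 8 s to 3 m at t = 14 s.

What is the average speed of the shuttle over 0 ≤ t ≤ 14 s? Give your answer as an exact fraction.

15/14 m/s

Average speed = (total path length)/(elapsed time); on a piecewise-linear x-t graph the path length is Σ|Δx|.
0–6 s: |Δx| = |-1 − 10| = 11 m
6–8 s: |Δx| = |1 − -1| = 2 m
8–14 s: |Δx| = |3 − 1| = 2 m
Total path = 15 m; average speed = 15/14 = 15/14 m/s.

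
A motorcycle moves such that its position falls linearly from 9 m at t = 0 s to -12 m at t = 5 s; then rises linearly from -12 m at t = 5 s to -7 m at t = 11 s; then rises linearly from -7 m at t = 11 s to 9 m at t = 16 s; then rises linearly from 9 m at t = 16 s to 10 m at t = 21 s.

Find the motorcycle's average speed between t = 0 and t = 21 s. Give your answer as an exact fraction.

Average speed = (total path length)/(elapsed time); on a piecewise-linear x-t graph the path length is Σ|Δx|.
0–5 s: |Δx| = |-12 − 9| = 21 m
5–11 s: |Δx| = |-7 − -12| = 5 m
11–16 s: |Δx| = |9 − -7| = 16 m
16–21 s: |Δx| = |10 − 9| = 1 m
Total path = 43 m; average speed = 43/21 = 43/21 m/s.

43/21 m/s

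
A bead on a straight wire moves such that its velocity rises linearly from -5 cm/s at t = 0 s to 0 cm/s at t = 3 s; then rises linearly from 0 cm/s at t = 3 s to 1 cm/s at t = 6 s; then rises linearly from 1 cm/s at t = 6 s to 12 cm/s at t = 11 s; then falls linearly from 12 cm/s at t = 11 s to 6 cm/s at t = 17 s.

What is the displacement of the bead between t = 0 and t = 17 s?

Displacement is the signed area under the v-t curve.
0–3 s: ½(-5 + 0)(3) = -7.5 cm
3–6 s: ½(0 + 1)(3) = 1.5 cm
6–11 s: ½(1 + 12)(5) = 32.5 cm
11–17 s: ½(12 + 6)(6) = 54 cm
Net displacement = 80.5 cm

80.5 cm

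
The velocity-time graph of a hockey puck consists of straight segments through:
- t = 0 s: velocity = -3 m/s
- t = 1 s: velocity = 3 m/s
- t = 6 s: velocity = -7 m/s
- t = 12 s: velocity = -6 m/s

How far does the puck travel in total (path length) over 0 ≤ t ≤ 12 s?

Distance (not displacement) is the total path length: add the absolute areas under v-t.
0–1 s: v = 0 at t = 0.5 s; triangle areas 0.75 + 0.75 = 1.5 m
1–6 s: v = 0 at t = 2.5 s; triangle areas 2.25 + 12.25 = 14.5 m
6–12 s: |½(-7 + -6)(6)| = 39 m
Total distance = 55 m

55 m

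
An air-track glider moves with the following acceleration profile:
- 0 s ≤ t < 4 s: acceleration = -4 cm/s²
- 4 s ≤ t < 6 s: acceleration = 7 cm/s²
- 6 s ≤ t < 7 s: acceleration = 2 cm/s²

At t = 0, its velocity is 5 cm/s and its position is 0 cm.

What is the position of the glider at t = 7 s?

-16 cm

On each constant-a segment, Δv = aΔt and Δx = v₀Δt + ½aΔt²; chain segment to segment.
0–4 s: v starts 5 cm/s; Δx = 5·4 + ½·-4·4² = -12 cm; v ends -11 cm/s.
4–6 s: v starts -11 cm/s; Δx = -11·2 + ½·7·2² = -8 cm; v ends 3 cm/s.
6–7 s: v starts 3 cm/s; Δx = 3·1 + ½·2·1² = 4 cm; v ends 5 cm/s.
x(7) = 0 + Σ Δx = -16 cm.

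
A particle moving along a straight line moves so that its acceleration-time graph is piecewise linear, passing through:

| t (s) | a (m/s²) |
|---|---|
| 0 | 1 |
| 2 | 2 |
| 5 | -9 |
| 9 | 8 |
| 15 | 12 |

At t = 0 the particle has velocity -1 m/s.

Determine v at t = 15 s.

Δv equals the area under the a-t graph; then v = v₀ + Δv.
0–2 s: ½(1 + 2)(2) = 3 m/s
2–5 s: ½(2 + -9)(3) = -10.5 m/s
5–9 s: ½(-9 + 8)(4) = -2 m/s
9–15 s: ½(8 + 12)(6) = 60 m/s
Δv = 50.5 m/s, so v(15) = -1 + (50.5) = 49.5 m/s.

49.5 m/s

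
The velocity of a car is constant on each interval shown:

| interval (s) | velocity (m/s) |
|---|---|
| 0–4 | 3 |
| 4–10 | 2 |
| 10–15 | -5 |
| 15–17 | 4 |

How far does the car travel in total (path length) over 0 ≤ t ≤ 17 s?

Distance (not displacement) is the total path length: add the absolute areas under v-t.
0–4 s: |3| × 4 = 12 m
4–10 s: |2| × 6 = 12 m
10–15 s: |-5| × 5 = 25 m
15–17 s: |4| × 2 = 8 m
Total distance = 57 m

57 m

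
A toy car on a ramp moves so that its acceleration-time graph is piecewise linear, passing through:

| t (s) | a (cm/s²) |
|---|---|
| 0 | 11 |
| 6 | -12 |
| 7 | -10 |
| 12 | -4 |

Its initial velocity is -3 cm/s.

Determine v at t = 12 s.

-52 cm/s

Δv equals the area under the a-t graph; then v = v₀ + Δv.
0–6 s: ½(11 + -12)(6) = -3 cm/s
6–7 s: ½(-12 + -10)(1) = -11 cm/s
7–12 s: ½(-10 + -4)(5) = -35 cm/s
Δv = -49 cm/s, so v(12) = -3 + (-49) = -52 cm/s.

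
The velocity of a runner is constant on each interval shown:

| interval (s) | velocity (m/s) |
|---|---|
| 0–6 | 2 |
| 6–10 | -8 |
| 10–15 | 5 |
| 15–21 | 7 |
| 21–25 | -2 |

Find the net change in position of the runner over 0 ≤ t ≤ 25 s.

Net displacement equals the area under the velocity-time graph (areas below the axis count negative).
0–6 s: 2 × 6 = 12 m
6–10 s: -8 × 4 = -32 m
10–15 s: 5 × 5 = 25 m
15–21 s: 7 × 6 = 42 m
21–25 s: -2 × 4 = -8 m
Net displacement = 39 m

39 m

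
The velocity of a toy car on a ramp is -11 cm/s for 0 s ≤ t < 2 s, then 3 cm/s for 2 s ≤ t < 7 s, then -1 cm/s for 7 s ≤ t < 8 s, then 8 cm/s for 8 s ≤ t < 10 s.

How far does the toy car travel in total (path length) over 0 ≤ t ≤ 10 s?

Total distance travelled is ∫|v| dt — sum the magnitudes of each area piece.
0–2 s: |-11| × 2 = 22 cm
2–7 s: |3| × 5 = 15 cm
7–8 s: |-1| × 1 = 1 cm
8–10 s: |8| × 2 = 16 cm
Total distance = 54 cm

54 cm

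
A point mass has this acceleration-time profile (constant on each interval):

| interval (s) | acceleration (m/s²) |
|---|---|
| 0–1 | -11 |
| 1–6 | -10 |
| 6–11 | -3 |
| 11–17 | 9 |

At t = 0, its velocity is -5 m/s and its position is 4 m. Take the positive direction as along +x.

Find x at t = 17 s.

-903 m

On each constant-a segment, Δv = aΔt and Δx = v₀Δt + ½aΔt²; chain segment to segment.
0–1 s: v starts -5 m/s; Δx = -5·1 + ½·-11·1² = -10.5 m; v ends -16 m/s.
1–6 s: v starts -16 m/s; Δx = -16·5 + ½·-10·5² = -205 m; v ends -66 m/s.
6–11 s: v starts -66 m/s; Δx = -66·5 + ½·-3·5² = -367.5 m; v ends -81 m/s.
11–17 s: v starts -81 m/s; Δx = -81·6 + ½·9·6² = -324 m; v ends -27 m/s.
x(17) = 4 + Σ Δx = -903 m.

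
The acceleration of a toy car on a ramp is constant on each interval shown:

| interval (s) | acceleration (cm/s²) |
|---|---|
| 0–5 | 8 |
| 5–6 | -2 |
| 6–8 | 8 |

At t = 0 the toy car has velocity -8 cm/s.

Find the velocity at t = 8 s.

Δv equals the area under the a-t graph; then v = v₀ + Δv.
0–5 s: 8 × 5 = 40 cm/s
5–6 s: -2 × 1 = -2 cm/s
6–8 s: 8 × 2 = 16 cm/s
Δv = 54 cm/s, so v(8) = -8 + (54) = 46 cm/s.

46 cm/s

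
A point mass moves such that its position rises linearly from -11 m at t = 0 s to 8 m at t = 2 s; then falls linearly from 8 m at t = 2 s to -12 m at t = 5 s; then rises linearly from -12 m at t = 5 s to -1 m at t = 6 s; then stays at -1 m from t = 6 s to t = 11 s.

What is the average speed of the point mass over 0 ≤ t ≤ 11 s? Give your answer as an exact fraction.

50/11 m/s

Average speed = (total path length)/(elapsed time); on a piecewise-linear x-t graph the path length is Σ|Δx|.
0–2 s: |Δx| = |8 − -11| = 19 m
2–5 s: |Δx| = |-12 − 8| = 20 m
5–6 s: |Δx| = |-1 − -12| = 11 m
6–11 s: |Δx| = |-1 − -1| = 0 m
Total path = 50 m; average speed = 50/11 = 50/11 m/s.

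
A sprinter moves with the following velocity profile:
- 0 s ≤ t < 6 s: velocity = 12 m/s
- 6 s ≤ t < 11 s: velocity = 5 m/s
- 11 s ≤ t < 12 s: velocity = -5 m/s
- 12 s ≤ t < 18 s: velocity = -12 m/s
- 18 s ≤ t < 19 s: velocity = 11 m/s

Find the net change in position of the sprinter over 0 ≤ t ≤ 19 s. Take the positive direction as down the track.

Displacement is the signed area under the v-t curve.
0–6 s: 12 × 6 = 72 m
6–11 s: 5 × 5 = 25 m
11–12 s: -5 × 1 = -5 m
12–18 s: -12 × 6 = -72 m
18–19 s: 11 × 1 = 11 m
Net displacement = 31 m

31 m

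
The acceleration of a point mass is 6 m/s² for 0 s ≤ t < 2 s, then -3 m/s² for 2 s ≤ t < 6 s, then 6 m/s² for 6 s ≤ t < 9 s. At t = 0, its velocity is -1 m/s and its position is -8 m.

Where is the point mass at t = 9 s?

46 m

On each constant-a segment, Δv = aΔt and Δx = v₀Δt + ½aΔt²; chain segment to segment.
0–2 s: v starts -1 m/s; Δx = -1·2 + ½·6·2² = 10 m; v ends 11 m/s.
2–6 s: v starts 11 m/s; Δx = 11·4 + ½·-3·4² = 20 m; v ends -1 m/s.
6–9 s: v starts -1 m/s; Δx = -1·3 + ½·6·3² = 24 m; v ends 17 m/s.
x(9) = -8 + Σ Δx = 46 m.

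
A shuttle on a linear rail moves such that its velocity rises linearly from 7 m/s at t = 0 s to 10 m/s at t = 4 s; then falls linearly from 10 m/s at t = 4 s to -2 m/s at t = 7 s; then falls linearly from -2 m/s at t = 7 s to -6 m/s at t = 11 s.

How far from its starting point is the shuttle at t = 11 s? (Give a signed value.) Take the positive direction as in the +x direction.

Net displacement equals the area under the velocity-time graph (areas below the axis count negative).
0–4 s: ½(7 + 10)(4) = 34 m
4–7 s: ½(10 + -2)(3) = 12 m
7–11 s: ½(-2 + -6)(4) = -16 m
Net displacement = 30 m

30 m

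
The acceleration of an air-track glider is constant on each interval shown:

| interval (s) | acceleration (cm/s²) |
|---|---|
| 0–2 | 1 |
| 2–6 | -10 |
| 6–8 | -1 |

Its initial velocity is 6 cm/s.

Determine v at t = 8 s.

Δv equals the area under the a-t graph; then v = v₀ + Δv.
0–2 s: 1 × 2 = 2 cm/s
2–6 s: -10 × 4 = -40 cm/s
6–8 s: -1 × 2 = -2 cm/s
Δv = -40 cm/s, so v(8) = 6 + (-40) = -34 cm/s.

-34 cm/s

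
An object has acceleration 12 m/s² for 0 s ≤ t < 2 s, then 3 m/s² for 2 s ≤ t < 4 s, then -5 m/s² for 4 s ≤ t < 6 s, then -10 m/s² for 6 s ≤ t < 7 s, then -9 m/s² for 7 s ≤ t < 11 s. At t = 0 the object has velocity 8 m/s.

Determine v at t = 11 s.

Δv equals the area under the a-t graph; then v = v₀ + Δv.
0–2 s: 12 × 2 = 24 m/s
2–4 s: 3 × 2 = 6 m/s
4–6 s: -5 × 2 = -10 m/s
6–7 s: -10 × 1 = -10 m/s
7–11 s: -9 × 4 = -36 m/s
Δv = -26 m/s, so v(11) = 8 + (-26) = -18 m/s.

-18 m/s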